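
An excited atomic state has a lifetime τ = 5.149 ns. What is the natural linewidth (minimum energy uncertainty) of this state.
63.916 neV

Using the energy-time uncertainty principle:
ΔEΔt ≥ ℏ/2

The lifetime τ represents the time uncertainty Δt.
The natural linewidth (minimum energy uncertainty) is:

ΔE = ℏ/(2τ)
ΔE = (1.055e-34 J·s) / (2 × 5.149e-09 s)
ΔE = 1.024e-26 J = 63.916 neV

This natural linewidth limits the precision of spectroscopic measurements.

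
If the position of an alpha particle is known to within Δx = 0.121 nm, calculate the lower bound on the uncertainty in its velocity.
65.583 m/s

Using the Heisenberg uncertainty principle and Δp = mΔv:
ΔxΔp ≥ ℏ/2
Δx(mΔv) ≥ ℏ/2

The minimum uncertainty in velocity is:
Δv_min = ℏ/(2mΔx)
Δv_min = (1.055e-34 J·s) / (2 × 6.645e-27 kg × 1.210e-10 m)
Δv_min = 6.558e+01 m/s = 65.583 m/s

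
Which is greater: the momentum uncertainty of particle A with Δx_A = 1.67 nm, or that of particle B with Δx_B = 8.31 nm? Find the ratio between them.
Particle A has the larger minimum momentum uncertainty, by a factor of 4.98.

For each particle, the minimum momentum uncertainty is Δp_min = ℏ/(2Δx):

Particle A: Δp_A = ℏ/(2×1.670e-09 m) = 3.157e-26 kg·m/s
Particle B: Δp_B = ℏ/(2×8.310e-09 m) = 6.345e-27 kg·m/s

Ratio: Δp_A/Δp_B = 4.98

Since Δp_min ∝ 1/Δx, the particle with smaller position uncertainty (A) has larger momentum uncertainty.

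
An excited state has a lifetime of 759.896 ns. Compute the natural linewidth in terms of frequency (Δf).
104.722 kHz

Using the energy-time uncertainty principle and E = hf:
ΔEΔt ≥ ℏ/2
hΔf·Δt ≥ ℏ/2

The minimum frequency uncertainty is:
Δf = ℏ/(2hτ) = 1/(4πτ)
Δf = 1/(4π × 7.599e-07 s)
Δf = 1.047e+05 Hz = 104.722 kHz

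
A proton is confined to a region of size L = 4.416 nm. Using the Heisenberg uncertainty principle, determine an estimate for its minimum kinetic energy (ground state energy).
266.009 neV

Using the uncertainty principle to estimate ground state energy:

1. The position uncertainty is approximately the confinement size:
   Δx ≈ L = 4.416e-09 m

2. From ΔxΔp ≥ ℏ/2, the minimum momentum uncertainty is:
   Δp ≈ ℏ/(2L) = 1.194e-26 kg·m/s

3. The kinetic energy is approximately:
   KE ≈ (Δp)²/(2m) = (1.194e-26)²/(2 × 1.673e-27 kg)
   KE ≈ 4.262e-26 J = 266.009 neV

This is an order-of-magnitude estimate of the ground state energy.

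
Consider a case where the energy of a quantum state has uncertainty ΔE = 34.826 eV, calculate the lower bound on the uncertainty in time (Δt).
9.450 as

Using the energy-time uncertainty principle:
ΔEΔt ≥ ℏ/2

The minimum uncertainty in time is:
Δt_min = ℏ/(2ΔE)
Δt_min = (1.055e-34 J·s) / (2 × 5.580e-18 J)
Δt_min = 9.450e-18 s = 9.450 as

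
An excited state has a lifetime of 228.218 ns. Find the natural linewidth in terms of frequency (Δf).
348.691 kHz

Using the energy-time uncertainty principle and E = hf:
ΔEΔt ≥ ℏ/2
hΔf·Δt ≥ ℏ/2

The minimum frequency uncertainty is:
Δf = ℏ/(2hτ) = 1/(4πτ)
Δf = 1/(4π × 2.282e-07 s)
Δf = 3.487e+05 Hz = 348.691 kHz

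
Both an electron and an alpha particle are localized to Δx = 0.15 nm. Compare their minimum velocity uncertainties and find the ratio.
The electron has the larger minimum velocity uncertainty, by a ratio of 7294.3.

For both particles, Δp_min = ℏ/(2Δx) = 3.515e-25 kg·m/s (same for both).

The velocity uncertainty is Δv = Δp/m:
- electron: Δv = 3.515e-25 / 9.109e-31 = 3.859e+05 m/s = 385.892 km/s
- alpha particle: Δv = 3.515e-25 / 6.645e-27 = 5.290e+01 m/s = 52.903 m/s

Ratio: 3.859e+05 / 5.290e+01 = 7294.3

The lighter particle has larger velocity uncertainty because Δv ∝ 1/m.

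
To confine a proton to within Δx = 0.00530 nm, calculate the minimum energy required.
184.673 meV

Localizing a particle requires giving it sufficient momentum uncertainty:

1. From uncertainty principle: Δp ≥ ℏ/(2Δx)
   Δp_min = (1.055e-34 J·s) / (2 × 5.300e-12 m)
   Δp_min = 9.949e-24 kg·m/s

2. This momentum uncertainty corresponds to kinetic energy:
   KE ≈ (Δp)²/(2m) = (9.949e-24)²/(2 × 1.673e-27 kg)
   KE = 2.959e-20 J = 184.673 meV

Tighter localization requires more energy.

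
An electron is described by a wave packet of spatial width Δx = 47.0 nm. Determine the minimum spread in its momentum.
1.122 × 10^-27 kg·m/s

For a wave packet, the spatial width Δx and momentum spread Δp are related by the uncertainty principle:
ΔxΔp ≥ ℏ/2

The minimum momentum spread is:
Δp_min = ℏ/(2Δx)
Δp_min = (1.055e-34 J·s) / (2 × 4.700e-08 m)
Δp_min = 1.122e-27 kg·m/s

A wave packet cannot have both a well-defined position and well-defined momentum.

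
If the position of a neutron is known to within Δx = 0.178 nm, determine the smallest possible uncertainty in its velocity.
176.860 m/s

Using the Heisenberg uncertainty principle and Δp = mΔv:
ΔxΔp ≥ ℏ/2
Δx(mΔv) ≥ ℏ/2

The minimum uncertainty in velocity is:
Δv_min = ℏ/(2mΔx)
Δv_min = (1.055e-34 J·s) / (2 × 1.675e-27 kg × 1.780e-10 m)
Δv_min = 1.769e+02 m/s = 176.860 m/s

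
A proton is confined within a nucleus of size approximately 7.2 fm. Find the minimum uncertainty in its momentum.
7.323 × 10^-21 kg·m/s

Using the Heisenberg uncertainty principle:
ΔxΔp ≥ ℏ/2

With Δx ≈ L = 7.200e-15 m (the confinement size):
Δp_min = ℏ/(2Δx)
Δp_min = (1.055e-34 J·s) / (2 × 7.200e-15 m)
Δp_min = 7.323e-21 kg·m/s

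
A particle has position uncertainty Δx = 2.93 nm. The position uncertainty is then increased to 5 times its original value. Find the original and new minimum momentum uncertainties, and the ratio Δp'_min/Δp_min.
Original Δp_min = 1.800 × 10^-26 kg·m/s; new Δp'_min = 3.599 × 10^-27 kg·m/s; ratio Δp'_min/Δp_min = 1/5.

From the uncertainty principle ΔxΔp ≥ ℏ/2, the minimum momentum uncertainty is Δp_min = ℏ/(2Δx).

Original (Δx = 2.93 nm = 2.930e-09 m):
Δp_min = (1.055e-34 J·s)/(2 × 2.930e-09 m) = 1.800e-26 kg·m/s

When Δx → 5Δx:
Δp'_min = ℏ/(2 × 5Δx) = (1/5) × ℏ/(2Δx) = (1/5) × Δp_min
Δp'_min = 1/5 × 1.800e-26 kg·m/s = 3.599e-27 kg·m/s

Since Δp_min ∝ 1/Δx, when Δx is increased to 5 times its original value, Δp_min decreases to 1/5 of its original value.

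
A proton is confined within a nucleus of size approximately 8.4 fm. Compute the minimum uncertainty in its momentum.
6.277 × 10^-21 kg·m/s

Using the Heisenberg uncertainty principle:
ΔxΔp ≥ ℏ/2

With Δx ≈ L = 8.400e-15 m (the confinement size):
Δp_min = ℏ/(2Δx)
Δp_min = (1.055e-34 J·s) / (2 × 8.400e-15 m)
Δp_min = 6.277e-21 kg·m/s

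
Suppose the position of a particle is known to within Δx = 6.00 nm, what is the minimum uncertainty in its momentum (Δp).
8.788 × 10^-27 kg·m/s

Using the Heisenberg uncertainty principle:
ΔxΔp ≥ ℏ/2

The minimum uncertainty in momentum is:
Δp_min = ℏ/(2Δx)
Δp_min = (1.055e-34 J·s) / (2 × 6.000e-09 m)
Δp_min = 8.788e-27 kg·m/s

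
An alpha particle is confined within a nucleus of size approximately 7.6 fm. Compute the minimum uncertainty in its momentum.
6.938 × 10^-21 kg·m/s

Using the Heisenberg uncertainty principle:
ΔxΔp ≥ ℏ/2

With Δx ≈ L = 7.600e-15 m (the confinement size):
Δp_min = ℏ/(2Δx)
Δp_min = (1.055e-34 J·s) / (2 × 7.600e-15 m)
Δp_min = 6.938e-21 kg·m/s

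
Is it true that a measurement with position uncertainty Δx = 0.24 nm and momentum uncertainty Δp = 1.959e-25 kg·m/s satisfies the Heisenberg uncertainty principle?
No, it violates the uncertainty principle (impossible measurement).

Calculate the product ΔxΔp:
ΔxΔp = (2.400e-10 m) × (1.959e-25 kg·m/s)
ΔxΔp = 4.702e-35 J·s

Compare to the minimum allowed value ℏ/2:
ℏ/2 = 5.273e-35 J·s

Since ΔxΔp = 4.702e-35 J·s < 5.273e-35 J·s = ℏ/2,
the measurement violates the uncertainty principle.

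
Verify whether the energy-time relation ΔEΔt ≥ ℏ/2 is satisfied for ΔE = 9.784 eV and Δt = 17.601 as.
No, it violates the uncertainty relation.

Calculate the product ΔEΔt:
ΔE = 9.784 eV = 1.568e-18 J
ΔEΔt = (1.568e-18 J) × (1.760e-17 s)
ΔEΔt = 2.759e-35 J·s

Compare to the minimum allowed value ℏ/2:
ℏ/2 = 5.273e-35 J·s

Since ΔEΔt = 2.759e-35 J·s < 5.273e-35 J·s = ℏ/2,
this violates the uncertainty relation.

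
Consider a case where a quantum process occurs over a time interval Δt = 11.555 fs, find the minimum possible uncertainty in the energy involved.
28.482 meV

Using the energy-time uncertainty principle:
ΔEΔt ≥ ℏ/2

The minimum uncertainty in energy is:
ΔE_min = ℏ/(2Δt)
ΔE_min = (1.055e-34 J·s) / (2 × 1.155e-14 s)
ΔE_min = 4.563e-21 J = 28.482 meV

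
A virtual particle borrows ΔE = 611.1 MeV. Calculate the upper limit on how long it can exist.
5.385 × 10^-25 s

Using the energy-time uncertainty principle:
ΔEΔt ≥ ℏ/2

For a virtual particle borrowing energy ΔE, the maximum lifetime is:
Δt_max = ℏ/(2ΔE)

Converting energy:
ΔE = 611.1 MeV = 9.791e-11 J

Δt_max = (1.055e-34 J·s) / (2 × 9.791e-11 J)
Δt_max = 5.385e-25 s = 5.385 × 10^-25 s

Virtual particles with higher borrowed energy exist for shorter times.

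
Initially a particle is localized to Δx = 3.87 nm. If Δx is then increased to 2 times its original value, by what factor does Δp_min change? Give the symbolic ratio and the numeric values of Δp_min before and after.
Original Δp_min = 1.362 × 10^-26 kg·m/s; new Δp'_min = 6.812 × 10^-27 kg·m/s; ratio Δp'_min/Δp_min = 1/2.

From the uncertainty principle ΔxΔp ≥ ℏ/2, the minimum momentum uncertainty is Δp_min = ℏ/(2Δx).

Original (Δx = 3.87 nm = 3.870e-09 m):
Δp_min = (1.055e-34 J·s)/(2 × 3.870e-09 m) = 1.362e-26 kg·m/s

When Δx → 2Δx:
Δp'_min = ℏ/(2 × 2Δx) = (1/2) × ℏ/(2Δx) = (1/2) × Δp_min
Δp'_min = 1/2 × 1.362e-26 kg·m/s = 6.812e-27 kg·m/s

Since Δp_min ∝ 1/Δx, when Δx is increased to 2 times its original value, Δp_min decreases to 1/2 of its original value.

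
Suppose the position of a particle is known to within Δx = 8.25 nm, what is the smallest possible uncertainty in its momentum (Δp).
6.391 × 10^-27 kg·m/s

Using the Heisenberg uncertainty principle:
ΔxΔp ≥ ℏ/2

The minimum uncertainty in momentum is:
Δp_min = ℏ/(2Δx)
Δp_min = (1.055e-34 J·s) / (2 × 8.250e-09 m)
Δp_min = 6.391e-27 kg·m/s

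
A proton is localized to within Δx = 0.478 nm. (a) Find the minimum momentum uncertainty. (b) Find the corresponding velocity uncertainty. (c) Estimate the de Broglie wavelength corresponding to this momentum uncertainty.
(a) Δp_min = 1.103 × 10^-25 kg·m/s
(b) Δv_min = 65.951 m/s
(c) λ_dB = 6.007 nm

Step-by-step:

(a) From the uncertainty principle:
Δp_min = ℏ/(2Δx) = (1.055e-34 J·s)/(2 × 4.780e-10 m) = 1.103e-25 kg·m/s

(b) The velocity uncertainty:
Δv = Δp/m = (1.103e-25 kg·m/s)/(1.673e-27 kg) = 6.595e+01 m/s = 65.951 m/s

(c) The de Broglie wavelength for this momentum:
λ = h/p = (6.626e-34 J·s)/(1.103e-25 kg·m/s) = 6.007e-09 m = 6.007 nm

Note: The de Broglie wavelength is comparable to the localization size, as expected from wave-particle duality.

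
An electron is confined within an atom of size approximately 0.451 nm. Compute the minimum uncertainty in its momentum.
1.169 × 10^-25 kg·m/s

Using the Heisenberg uncertainty principle:
ΔxΔp ≥ ℏ/2

With Δx ≈ L = 4.510e-10 m (the confinement size):
Δp_min = ℏ/(2Δx)
Δp_min = (1.055e-34 J·s) / (2 × 4.510e-10 m)
Δp_min = 1.169e-25 kg·m/s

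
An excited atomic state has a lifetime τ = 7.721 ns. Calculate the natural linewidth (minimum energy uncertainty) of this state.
42.625 neV

Using the energy-time uncertainty principle:
ΔEΔt ≥ ℏ/2

The lifetime τ represents the time uncertainty Δt.
The natural linewidth (minimum energy uncertainty) is:

ΔE = ℏ/(2τ)
ΔE = (1.055e-34 J·s) / (2 × 7.721e-09 s)
ΔE = 6.829e-27 J = 42.625 neV

This natural linewidth limits the precision of spectroscopic measurements.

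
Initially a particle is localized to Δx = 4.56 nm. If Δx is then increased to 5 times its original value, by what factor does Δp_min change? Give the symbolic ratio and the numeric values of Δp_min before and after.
Original Δp_min = 1.156 × 10^-26 kg·m/s; new Δp'_min = 2.313 × 10^-27 kg·m/s; ratio Δp'_min/Δp_min = 1/5.

From the uncertainty principle ΔxΔp ≥ ℏ/2, the minimum momentum uncertainty is Δp_min = ℏ/(2Δx).

Original (Δx = 4.56 nm = 4.560e-09 m):
Δp_min = (1.055e-34 J·s)/(2 × 4.560e-09 m) = 1.156e-26 kg·m/s

When Δx → 5Δx:
Δp'_min = ℏ/(2 × 5Δx) = (1/5) × ℏ/(2Δx) = (1/5) × Δp_min
Δp'_min = 1/5 × 1.156e-26 kg·m/s = 2.313e-27 kg·m/s

Since Δp_min ∝ 1/Δx, when Δx is increased to 5 times its original value, Δp_min decreases to 1/5 of its original value.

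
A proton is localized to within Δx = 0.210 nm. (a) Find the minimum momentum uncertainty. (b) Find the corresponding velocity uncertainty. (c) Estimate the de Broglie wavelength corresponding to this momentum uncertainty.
(a) Δp_min = 2.511 × 10^-25 kg·m/s
(b) Δv_min = 150.117 m/s
(c) λ_dB = 2.639 nm

Step-by-step:

(a) From the uncertainty principle:
Δp_min = ℏ/(2Δx) = (1.055e-34 J·s)/(2 × 2.100e-10 m) = 2.511e-25 kg·m/s

(b) The velocity uncertainty:
Δv = Δp/m = (2.511e-25 kg·m/s)/(1.673e-27 kg) = 1.501e+02 m/s = 150.117 m/s

(c) The de Broglie wavelength for this momentum:
λ = h/p = (6.626e-34 J·s)/(2.511e-25 kg·m/s) = 2.639e-09 m = 2.639 nm

Note: The de Broglie wavelength is comparable to the localization size, as expected from wave-particle duality.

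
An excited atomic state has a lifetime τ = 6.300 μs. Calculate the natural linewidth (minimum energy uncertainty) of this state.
52.239 peV

Using the energy-time uncertainty principle:
ΔEΔt ≥ ℏ/2

The lifetime τ represents the time uncertainty Δt.
The natural linewidth (minimum energy uncertainty) is:

ΔE = ℏ/(2τ)
ΔE = (1.055e-34 J·s) / (2 × 6.300e-06 s)
ΔE = 8.370e-30 J = 52.239 peV

This natural linewidth limits the precision of spectroscopic measurements.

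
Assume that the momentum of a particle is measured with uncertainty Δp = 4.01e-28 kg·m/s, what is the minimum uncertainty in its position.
131.493 nm

Using the Heisenberg uncertainty principle:
ΔxΔp ≥ ℏ/2

The minimum uncertainty in position is:
Δx_min = ℏ/(2Δp)
Δx_min = (1.055e-34 J·s) / (2 × 4.010e-28 kg·m/s)
Δx_min = 1.315e-07 m = 131.493 nm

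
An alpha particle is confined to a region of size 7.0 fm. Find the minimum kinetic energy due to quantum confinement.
26.649 keV

Using the uncertainty principle:

1. Position uncertainty: Δx ≈ 7.000e-15 m
2. Minimum momentum uncertainty: Δp = ℏ/(2Δx) = 7.533e-21 kg·m/s
3. Minimum kinetic energy:
   KE = (Δp)²/(2m) = (7.533e-21)²/(2 × 6.645e-27 kg)
   KE = 4.270e-15 J = 26.649 keV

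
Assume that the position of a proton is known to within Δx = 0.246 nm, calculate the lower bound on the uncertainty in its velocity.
128.148 m/s

Using the Heisenberg uncertainty principle and Δp = mΔv:
ΔxΔp ≥ ℏ/2
Δx(mΔv) ≥ ℏ/2

The minimum uncertainty in velocity is:
Δv_min = ℏ/(2mΔx)
Δv_min = (1.055e-34 J·s) / (2 × 1.673e-27 kg × 2.460e-10 m)
Δv_min = 1.281e+02 m/s = 128.148 m/s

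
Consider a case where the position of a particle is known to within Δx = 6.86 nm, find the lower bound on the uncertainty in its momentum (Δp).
7.686 × 10^-27 kg·m/s

Using the Heisenberg uncertainty principle:
ΔxΔp ≥ ℏ/2

The minimum uncertainty in momentum is:
Δp_min = ℏ/(2Δx)
Δp_min = (1.055e-34 J·s) / (2 × 6.860e-09 m)
Δp_min = 7.686e-27 kg·m/s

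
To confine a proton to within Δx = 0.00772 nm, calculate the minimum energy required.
87.040 meV

Localizing a particle requires giving it sufficient momentum uncertainty:

1. From uncertainty principle: Δp ≥ ℏ/(2Δx)
   Δp_min = (1.055e-34 J·s) / (2 × 7.720e-12 m)
   Δp_min = 6.830e-24 kg·m/s

2. This momentum uncertainty corresponds to kinetic energy:
   KE ≈ (Δp)²/(2m) = (6.830e-24)²/(2 × 1.673e-27 kg)
   KE = 1.395e-20 J = 87.040 meV

Tighter localization requires more energy.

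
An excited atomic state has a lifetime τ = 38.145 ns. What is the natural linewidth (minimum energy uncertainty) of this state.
8.628 neV

Using the energy-time uncertainty principle:
ΔEΔt ≥ ℏ/2

The lifetime τ represents the time uncertainty Δt.
The natural linewidth (minimum energy uncertainty) is:

ΔE = ℏ/(2τ)
ΔE = (1.055e-34 J·s) / (2 × 3.815e-08 s)
ΔE = 1.382e-27 J = 8.628 neV

This natural linewidth limits the precision of spectroscopic measurements.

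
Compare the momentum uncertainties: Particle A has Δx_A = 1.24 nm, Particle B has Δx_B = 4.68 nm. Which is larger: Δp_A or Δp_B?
Particle A has the larger minimum momentum uncertainty, by a factor of 3.77.

For each particle, the minimum momentum uncertainty is Δp_min = ℏ/(2Δx):

Particle A: Δp_A = ℏ/(2×1.240e-09 m) = 4.252e-26 kg·m/s
Particle B: Δp_B = ℏ/(2×4.680e-09 m) = 1.127e-26 kg·m/s

Ratio: Δp_A/Δp_B = 3.77

Since Δp_min ∝ 1/Δx, the particle with smaller position uncertainty (A) has larger momentum uncertainty.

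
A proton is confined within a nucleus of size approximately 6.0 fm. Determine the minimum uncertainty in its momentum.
8.788 × 10^-21 kg·m/s

Using the Heisenberg uncertainty principle:
ΔxΔp ≥ ℏ/2

With Δx ≈ L = 6.000e-15 m (the confinement size):
Δp_min = ℏ/(2Δx)
Δp_min = (1.055e-34 J·s) / (2 × 6.000e-15 m)
Δp_min = 8.788e-21 kg·m/s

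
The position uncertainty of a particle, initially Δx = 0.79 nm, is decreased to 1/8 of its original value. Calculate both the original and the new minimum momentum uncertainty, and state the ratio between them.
Original Δp_min = 6.675 × 10^-26 kg·m/s; new Δp'_min = 5.340 × 10^-25 kg·m/s; ratio Δp'_min/Δp_min = 8.

From the uncertainty principle ΔxΔp ≥ ℏ/2, the minimum momentum uncertainty is Δp_min = ℏ/(2Δx).

Original (Δx = 0.79 nm = 7.900e-10 m):
Δp_min = (1.055e-34 J·s)/(2 × 7.900e-10 m) = 6.675e-26 kg·m/s

When Δx → (1/8)Δx:
Δp'_min = ℏ/(2 × (1/8)Δx) = 8 × ℏ/(2Δx) = 8 × Δp_min
Δp'_min = 8 × 6.675e-26 kg·m/s = 5.340e-25 kg·m/s

Since Δp_min ∝ 1/Δx, when Δx is decreased to 1/8 of its original value, Δp_min increases to 8 times its original value.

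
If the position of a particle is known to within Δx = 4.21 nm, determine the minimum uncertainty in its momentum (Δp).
1.252 × 10^-26 kg·m/s

Using the Heisenberg uncertainty principle:
ΔxΔp ≥ ℏ/2

The minimum uncertainty in momentum is:
Δp_min = ℏ/(2Δx)
Δp_min = (1.055e-34 J·s) / (2 × 4.210e-09 m)
Δp_min = 1.252e-26 kg·m/s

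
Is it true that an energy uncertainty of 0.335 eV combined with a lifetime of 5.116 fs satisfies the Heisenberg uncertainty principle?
Yes, it satisfies the uncertainty relation.

Calculate the product ΔEΔt:
ΔE = 0.335 eV = 5.367e-20 J
ΔEΔt = (5.367e-20 J) × (5.116e-15 s)
ΔEΔt = 2.746e-34 J·s

Compare to the minimum allowed value ℏ/2:
ℏ/2 = 5.273e-35 J·s

Since ΔEΔt = 2.746e-34 J·s ≥ 5.273e-35 J·s = ℏ/2,
this satisfies the uncertainty relation.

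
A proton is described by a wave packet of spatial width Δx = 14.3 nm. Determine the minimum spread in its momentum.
3.687 × 10^-27 kg·m/s

For a wave packet, the spatial width Δx and momentum spread Δp are related by the uncertainty principle:
ΔxΔp ≥ ℏ/2

The minimum momentum spread is:
Δp_min = ℏ/(2Δx)
Δp_min = (1.055e-34 J·s) / (2 × 1.430e-08 m)
Δp_min = 3.687e-27 kg·m/s

A wave packet cannot have both a well-defined position and well-defined momentum.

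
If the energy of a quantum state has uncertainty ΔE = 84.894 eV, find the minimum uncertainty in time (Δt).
3.877 as

Using the energy-time uncertainty principle:
ΔEΔt ≥ ℏ/2

The minimum uncertainty in time is:
Δt_min = ℏ/(2ΔE)
Δt_min = (1.055e-34 J·s) / (2 × 1.360e-17 J)
Δt_min = 3.877e-18 s = 3.877 as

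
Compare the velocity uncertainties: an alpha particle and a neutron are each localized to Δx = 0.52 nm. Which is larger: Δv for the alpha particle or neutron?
The neutron has the larger minimum velocity uncertainty, by a ratio of 4.0.

For both particles, Δp_min = ℏ/(2Δx) = 1.014e-25 kg·m/s (same for both).

The velocity uncertainty is Δv = Δp/m:
- alpha particle: Δv = 1.014e-25 / 6.645e-27 = 1.526e+01 m/s = 15.261 m/s
- neutron: Δv = 1.014e-25 / 1.675e-27 = 6.054e+01 m/s = 60.541 m/s

Ratio: 6.054e+01 / 1.526e+01 = 4.0

The lighter particle has larger velocity uncertainty because Δv ∝ 1/m.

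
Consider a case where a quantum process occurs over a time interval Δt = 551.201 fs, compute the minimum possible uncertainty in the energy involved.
597.071 μeV

Using the energy-time uncertainty principle:
ΔEΔt ≥ ℏ/2

The minimum uncertainty in energy is:
ΔE_min = ℏ/(2Δt)
ΔE_min = (1.055e-34 J·s) / (2 × 5.512e-13 s)
ΔE_min = 9.566e-23 J = 597.071 μeV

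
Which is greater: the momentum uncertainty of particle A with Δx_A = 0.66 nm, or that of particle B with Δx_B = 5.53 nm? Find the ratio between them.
Particle A has the larger minimum momentum uncertainty, by a factor of 8.38.

For each particle, the minimum momentum uncertainty is Δp_min = ℏ/(2Δx):

Particle A: Δp_A = ℏ/(2×6.600e-10 m) = 7.989e-26 kg·m/s
Particle B: Δp_B = ℏ/(2×5.530e-09 m) = 9.535e-27 kg·m/s

Ratio: Δp_A/Δp_B = 8.38

Since Δp_min ∝ 1/Δx, the particle with smaller position uncertainty (A) has larger momentum uncertainty.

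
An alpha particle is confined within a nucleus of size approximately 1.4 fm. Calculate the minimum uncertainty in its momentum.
3.766 × 10^-20 kg·m/s

Using the Heisenberg uncertainty principle:
ΔxΔp ≥ ℏ/2

With Δx ≈ L = 1.400e-15 m (the confinement size):
Δp_min = ℏ/(2Δx)
Δp_min = (1.055e-34 J·s) / (2 × 1.400e-15 m)
Δp_min = 3.766e-20 kg·m/s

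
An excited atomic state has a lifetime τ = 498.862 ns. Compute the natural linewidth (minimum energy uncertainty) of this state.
659.713 peV

Using the energy-time uncertainty principle:
ΔEΔt ≥ ℏ/2

The lifetime τ represents the time uncertainty Δt.
The natural linewidth (minimum energy uncertainty) is:

ΔE = ℏ/(2τ)
ΔE = (1.055e-34 J·s) / (2 × 4.989e-07 s)
ΔE = 1.057e-28 J = 659.713 peV

This natural linewidth limits the precision of spectroscopic measurements.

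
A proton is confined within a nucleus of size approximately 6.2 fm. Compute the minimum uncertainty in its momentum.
8.505 × 10^-21 kg·m/s

Using the Heisenberg uncertainty principle:
ΔxΔp ≥ ℏ/2

With Δx ≈ L = 6.200e-15 m (the confinement size):
Δp_min = ℏ/(2Δx)
Δp_min = (1.055e-34 J·s) / (2 × 6.200e-15 m)
Δp_min = 8.505e-21 kg·m/s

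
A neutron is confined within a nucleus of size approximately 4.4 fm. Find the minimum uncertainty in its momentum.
1.198 × 10^-20 kg·m/s

Using the Heisenberg uncertainty principle:
ΔxΔp ≥ ℏ/2

With Δx ≈ L = 4.400e-15 m (the confinement size):
Δp_min = ℏ/(2Δx)
Δp_min = (1.055e-34 J·s) / (2 × 4.400e-15 m)
Δp_min = 1.198e-20 kg·m/s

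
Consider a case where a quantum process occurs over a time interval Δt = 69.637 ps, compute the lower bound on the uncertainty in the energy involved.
4.726 μeV

Using the energy-time uncertainty principle:
ΔEΔt ≥ ℏ/2

The minimum uncertainty in energy is:
ΔE_min = ℏ/(2Δt)
ΔE_min = (1.055e-34 J·s) / (2 × 6.964e-11 s)
ΔE_min = 7.572e-25 J = 4.726 μeV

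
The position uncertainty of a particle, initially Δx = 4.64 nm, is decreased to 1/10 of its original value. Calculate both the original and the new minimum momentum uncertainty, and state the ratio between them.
Original Δp_min = 1.136 × 10^-26 kg·m/s; new Δp'_min = 1.136 × 10^-25 kg·m/s; ratio Δp'_min/Δp_min = 10.

From the uncertainty principle ΔxΔp ≥ ℏ/2, the minimum momentum uncertainty is Δp_min = ℏ/(2Δx).

Original (Δx = 4.64 nm = 4.640e-09 m):
Δp_min = (1.055e-34 J·s)/(2 × 4.640e-09 m) = 1.136e-26 kg·m/s

When Δx → (1/10)Δx:
Δp'_min = ℏ/(2 × (1/10)Δx) = 10 × ℏ/(2Δx) = 10 × Δp_min
Δp'_min = 10 × 1.136e-26 kg·m/s = 1.136e-25 kg·m/s

Since Δp_min ∝ 1/Δx, when Δx is decreased to 1/10 of its original value, Δp_min increases to 10 times its original value.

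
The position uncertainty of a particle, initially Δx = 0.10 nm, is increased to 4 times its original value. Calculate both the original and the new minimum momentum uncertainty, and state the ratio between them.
Original Δp_min = 5.273 × 10^-25 kg·m/s; new Δp'_min = 1.318 × 10^-25 kg·m/s; ratio Δp'_min/Δp_min = 1/4.

From the uncertainty principle ΔxΔp ≥ ℏ/2, the minimum momentum uncertainty is Δp_min = ℏ/(2Δx).

Original (Δx = 0.10 nm = 1.000e-10 m):
Δp_min = (1.055e-34 J·s)/(2 × 1.000e-10 m) = 5.273e-25 kg·m/s

When Δx → 4Δx:
Δp'_min = ℏ/(2 × 4Δx) = (1/4) × ℏ/(2Δx) = (1/4) × Δp_min
Δp'_min = 1/4 × 5.273e-25 kg·m/s = 1.318e-25 kg·m/s

Since Δp_min ∝ 1/Δx, when Δx is increased to 4 times its original value, Δp_min decreases to 1/4 of its original value.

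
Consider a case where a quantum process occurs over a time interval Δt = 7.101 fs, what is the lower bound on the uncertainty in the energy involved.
46.346 meV

Using the energy-time uncertainty principle:
ΔEΔt ≥ ℏ/2

The minimum uncertainty in energy is:
ΔE_min = ℏ/(2Δt)
ΔE_min = (1.055e-34 J·s) / (2 × 7.101e-15 s)
ΔE_min = 7.426e-21 J = 46.346 meV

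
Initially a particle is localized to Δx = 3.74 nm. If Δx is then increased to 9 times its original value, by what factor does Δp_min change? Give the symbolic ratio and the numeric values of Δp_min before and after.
Original Δp_min = 1.410 × 10^-26 kg·m/s; new Δp'_min = 1.567 × 10^-27 kg·m/s; ratio Δp'_min/Δp_min = 1/9.

From the uncertainty principle ΔxΔp ≥ ℏ/2, the minimum momentum uncertainty is Δp_min = ℏ/(2Δx).

Original (Δx = 3.74 nm = 3.740e-09 m):
Δp_min = (1.055e-34 J·s)/(2 × 3.740e-09 m) = 1.410e-26 kg·m/s

When Δx → 9Δx:
Δp'_min = ℏ/(2 × 9Δx) = (1/9) × ℏ/(2Δx) = (1/9) × Δp_min
Δp'_min = 1/9 × 1.410e-26 kg·m/s = 1.567e-27 kg·m/s

Since Δp_min ∝ 1/Δx, when Δx is increased to 9 times its original value, Δp_min decreases to 1/9 of its original value.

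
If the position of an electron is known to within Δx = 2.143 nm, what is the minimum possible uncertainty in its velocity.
27.011 km/s

Using the Heisenberg uncertainty principle and Δp = mΔv:
ΔxΔp ≥ ℏ/2
Δx(mΔv) ≥ ℏ/2

The minimum uncertainty in velocity is:
Δv_min = ℏ/(2mΔx)
Δv_min = (1.055e-34 J·s) / (2 × 9.109e-31 kg × 2.143e-09 m)
Δv_min = 2.701e+04 m/s = 27.011 km/s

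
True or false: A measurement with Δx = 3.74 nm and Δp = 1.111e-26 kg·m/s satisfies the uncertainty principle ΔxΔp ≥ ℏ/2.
No, it violates the uncertainty principle (impossible measurement).

Calculate the product ΔxΔp:
ΔxΔp = (3.740e-09 m) × (1.111e-26 kg·m/s)
ΔxΔp = 4.155e-35 J·s

Compare to the minimum allowed value ℏ/2:
ℏ/2 = 5.273e-35 J·s

Since ΔxΔp = 4.155e-35 J·s < 5.273e-35 J·s = ℏ/2,
the measurement violates the uncertainty principle.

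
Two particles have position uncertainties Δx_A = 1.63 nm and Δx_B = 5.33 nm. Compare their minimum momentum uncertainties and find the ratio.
Particle A has the larger minimum momentum uncertainty, by a factor of 3.27.

For each particle, the minimum momentum uncertainty is Δp_min = ℏ/(2Δx):

Particle A: Δp_A = ℏ/(2×1.630e-09 m) = 3.235e-26 kg·m/s
Particle B: Δp_B = ℏ/(2×5.330e-09 m) = 9.893e-27 kg·m/s

Ratio: Δp_A/Δp_B = 3.27

Since Δp_min ∝ 1/Δx, the particle with smaller position uncertainty (A) has larger momentum uncertainty.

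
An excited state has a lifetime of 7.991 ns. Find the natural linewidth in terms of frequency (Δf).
9.958 MHz

Using the energy-time uncertainty principle and E = hf:
ΔEΔt ≥ ℏ/2
hΔf·Δt ≥ ℏ/2

The minimum frequency uncertainty is:
Δf = ℏ/(2hτ) = 1/(4πτ)
Δf = 1/(4π × 7.991e-09 s)
Δf = 9.958e+06 Hz = 9.958 MHz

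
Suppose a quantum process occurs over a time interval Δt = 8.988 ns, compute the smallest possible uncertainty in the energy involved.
36.616 neV

Using the energy-time uncertainty principle:
ΔEΔt ≥ ℏ/2

The minimum uncertainty in energy is:
ΔE_min = ℏ/(2Δt)
ΔE_min = (1.055e-34 J·s) / (2 × 8.988e-09 s)
ΔE_min = 5.867e-27 J = 36.616 neV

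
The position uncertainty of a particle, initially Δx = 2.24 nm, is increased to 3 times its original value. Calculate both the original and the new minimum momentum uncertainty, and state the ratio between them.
Original Δp_min = 2.354 × 10^-26 kg·m/s; new Δp'_min = 7.847 × 10^-27 kg·m/s; ratio Δp'_min/Δp_min = 1/3.

From the uncertainty principle ΔxΔp ≥ ℏ/2, the minimum momentum uncertainty is Δp_min = ℏ/(2Δx).

Original (Δx = 2.24 nm = 2.240e-09 m):
Δp_min = (1.055e-34 J·s)/(2 × 2.240e-09 m) = 2.354e-26 kg·m/s

When Δx → 3Δx:
Δp'_min = ℏ/(2 × 3Δx) = (1/3) × ℏ/(2Δx) = (1/3) × Δp_min
Δp'_min = 1/3 × 2.354e-26 kg·m/s = 7.847e-27 kg·m/s

Since Δp_min ∝ 1/Δx, when Δx is increased to 3 times its original value, Δp_min decreases to 1/3 of its original value.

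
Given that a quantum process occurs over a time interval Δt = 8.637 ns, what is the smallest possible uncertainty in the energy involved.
38.104 neV

Using the energy-time uncertainty principle:
ΔEΔt ≥ ℏ/2

The minimum uncertainty in energy is:
ΔE_min = ℏ/(2Δt)
ΔE_min = (1.055e-34 J·s) / (2 × 8.637e-09 s)
ΔE_min = 6.105e-27 J = 38.104 neV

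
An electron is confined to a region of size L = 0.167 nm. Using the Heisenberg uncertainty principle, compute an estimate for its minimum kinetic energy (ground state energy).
341.531 meV

Using the uncertainty principle to estimate ground state energy:

1. The position uncertainty is approximately the confinement size:
   Δx ≈ L = 1.670e-10 m

2. From ΔxΔp ≥ ℏ/2, the minimum momentum uncertainty is:
   Δp ≈ ℏ/(2L) = 3.157e-25 kg·m/s

3. The kinetic energy is approximately:
   KE ≈ (Δp)²/(2m) = (3.157e-25)²/(2 × 9.109e-31 kg)
   KE ≈ 5.472e-20 J = 341.531 meV

This is an order-of-magnitude estimate of the ground state energy.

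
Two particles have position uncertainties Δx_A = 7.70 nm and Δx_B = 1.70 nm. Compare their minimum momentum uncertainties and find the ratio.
Particle B has the larger minimum momentum uncertainty, by a factor of 4.53.

For each particle, the minimum momentum uncertainty is Δp_min = ℏ/(2Δx):

Particle A: Δp_A = ℏ/(2×7.700e-09 m) = 6.848e-27 kg·m/s
Particle B: Δp_B = ℏ/(2×1.700e-09 m) = 3.102e-26 kg·m/s

Ratio: Δp_B/Δp_A = 4.53

Since Δp_min ∝ 1/Δx, the particle with smaller position uncertainty (B) has larger momentum uncertainty.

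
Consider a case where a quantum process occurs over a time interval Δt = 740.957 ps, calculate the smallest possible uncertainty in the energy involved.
444.163 neV

Using the energy-time uncertainty principle:
ΔEΔt ≥ ℏ/2

The minimum uncertainty in energy is:
ΔE_min = ℏ/(2Δt)
ΔE_min = (1.055e-34 J·s) / (2 × 7.410e-10 s)
ΔE_min = 7.116e-26 J = 444.163 neV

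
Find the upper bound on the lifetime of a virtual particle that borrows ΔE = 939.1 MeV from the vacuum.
3.504 × 10^-25 s

Using the energy-time uncertainty principle:
ΔEΔt ≥ ℏ/2

For a virtual particle borrowing energy ΔE, the maximum lifetime is:
Δt_max = ℏ/(2ΔE)

Converting energy:
ΔE = 939.1 MeV = 1.505e-10 J

Δt_max = (1.055e-34 J·s) / (2 × 1.505e-10 J)
Δt_max = 3.504e-25 s = 3.504 × 10^-25 s

Virtual particles with higher borrowed energy exist for shorter times.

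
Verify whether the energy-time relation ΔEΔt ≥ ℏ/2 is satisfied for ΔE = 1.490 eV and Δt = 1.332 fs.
Yes, it satisfies the uncertainty relation.

Calculate the product ΔEΔt:
ΔE = 1.490 eV = 2.387e-19 J
ΔEΔt = (2.387e-19 J) × (1.332e-15 s)
ΔEΔt = 3.180e-34 J·s

Compare to the minimum allowed value ℏ/2:
ℏ/2 = 5.273e-35 J·s

Since ΔEΔt = 3.180e-34 J·s ≥ 5.273e-35 J·s = ℏ/2,
this satisfies the uncertainty relation.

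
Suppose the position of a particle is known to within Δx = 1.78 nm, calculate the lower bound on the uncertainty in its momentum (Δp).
2.962 × 10^-26 kg·m/s

Using the Heisenberg uncertainty principle:
ΔxΔp ≥ ℏ/2

The minimum uncertainty in momentum is:
Δp_min = ℏ/(2Δx)
Δp_min = (1.055e-34 J·s) / (2 × 1.780e-09 m)
Δp_min = 2.962e-26 kg·m/s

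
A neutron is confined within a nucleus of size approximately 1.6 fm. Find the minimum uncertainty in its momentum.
3.296 × 10^-20 kg·m/s

Using the Heisenberg uncertainty principle:
ΔxΔp ≥ ℏ/2

With Δx ≈ L = 1.600e-15 m (the confinement size):
Δp_min = ℏ/(2Δx)
Δp_min = (1.055e-34 J·s) / (2 × 1.600e-15 m)
Δp_min = 3.296e-20 kg·m/s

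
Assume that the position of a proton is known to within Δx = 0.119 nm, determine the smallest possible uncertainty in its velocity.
264.912 m/s

Using the Heisenberg uncertainty principle and Δp = mΔv:
ΔxΔp ≥ ℏ/2
Δx(mΔv) ≥ ℏ/2

The minimum uncertainty in velocity is:
Δv_min = ℏ/(2mΔx)
Δv_min = (1.055e-34 J·s) / (2 × 1.673e-27 kg × 1.190e-10 m)
Δv_min = 2.649e+02 m/s = 264.912 m/s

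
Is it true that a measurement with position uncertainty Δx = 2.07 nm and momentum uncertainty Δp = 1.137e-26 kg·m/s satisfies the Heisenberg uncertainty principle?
No, it violates the uncertainty principle (impossible measurement).

Calculate the product ΔxΔp:
ΔxΔp = (2.070e-09 m) × (1.137e-26 kg·m/s)
ΔxΔp = 2.354e-35 J·s

Compare to the minimum allowed value ℏ/2:
ℏ/2 = 5.273e-35 J·s

Since ΔxΔp = 2.354e-35 J·s < 5.273e-35 J·s = ℏ/2,
the measurement violates the uncertainty principle.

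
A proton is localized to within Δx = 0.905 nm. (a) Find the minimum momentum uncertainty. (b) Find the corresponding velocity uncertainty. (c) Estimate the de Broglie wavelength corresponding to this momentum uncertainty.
(a) Δp_min = 5.826 × 10^-26 kg·m/s
(b) Δv_min = 34.834 m/s
(c) λ_dB = 11.373 nm

Step-by-step:

(a) From the uncertainty principle:
Δp_min = ℏ/(2Δx) = (1.055e-34 J·s)/(2 × 9.050e-10 m) = 5.826e-26 kg·m/s

(b) The velocity uncertainty:
Δv = Δp/m = (5.826e-26 kg·m/s)/(1.673e-27 kg) = 3.483e+01 m/s = 34.834 m/s

(c) The de Broglie wavelength for this momentum:
λ = h/p = (6.626e-34 J·s)/(5.826e-26 kg·m/s) = 1.137e-08 m = 11.373 nm

Note: The de Broglie wavelength is comparable to the localization size, as expected from wave-particle duality.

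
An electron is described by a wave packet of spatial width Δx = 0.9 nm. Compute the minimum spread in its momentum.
5.859 × 10^-26 kg·m/s

For a wave packet, the spatial width Δx and momentum spread Δp are related by the uncertainty principle:
ΔxΔp ≥ ℏ/2

The minimum momentum spread is:
Δp_min = ℏ/(2Δx)
Δp_min = (1.055e-34 J·s) / (2 × 9.000e-10 m)
Δp_min = 5.859e-26 kg·m/s

A wave packet cannot have both a well-defined position and well-defined momentum.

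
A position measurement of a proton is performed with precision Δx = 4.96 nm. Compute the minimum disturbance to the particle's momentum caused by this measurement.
1.063 × 10^-26 kg·m/s

The uncertainty principle implies that measuring position disturbs momentum:
ΔxΔp ≥ ℏ/2

When we measure position with precision Δx, we necessarily introduce a momentum uncertainty:
Δp ≥ ℏ/(2Δx)
Δp_min = (1.055e-34 J·s) / (2 × 4.960e-09 m)
Δp_min = 1.063e-26 kg·m/s

The more precisely we measure position, the greater the momentum disturbance.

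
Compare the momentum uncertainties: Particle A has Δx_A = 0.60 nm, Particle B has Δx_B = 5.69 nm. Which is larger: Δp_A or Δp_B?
Particle A has the larger minimum momentum uncertainty, by a factor of 9.48.

For each particle, the minimum momentum uncertainty is Δp_min = ℏ/(2Δx):

Particle A: Δp_A = ℏ/(2×6.000e-10 m) = 8.788e-26 kg·m/s
Particle B: Δp_B = ℏ/(2×5.690e-09 m) = 9.267e-27 kg·m/s

Ratio: Δp_A/Δp_B = 9.48

Since Δp_min ∝ 1/Δx, the particle with smaller position uncertainty (A) has larger momentum uncertainty.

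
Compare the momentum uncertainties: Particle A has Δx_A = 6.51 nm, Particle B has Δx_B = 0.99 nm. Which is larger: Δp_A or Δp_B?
Particle B has the larger minimum momentum uncertainty, by a factor of 6.58.

For each particle, the minimum momentum uncertainty is Δp_min = ℏ/(2Δx):

Particle A: Δp_A = ℏ/(2×6.510e-09 m) = 8.100e-27 kg·m/s
Particle B: Δp_B = ℏ/(2×9.900e-10 m) = 5.326e-26 kg·m/s

Ratio: Δp_B/Δp_A = 6.58

Since Δp_min ∝ 1/Δx, the particle with smaller position uncertainty (B) has larger momentum uncertainty.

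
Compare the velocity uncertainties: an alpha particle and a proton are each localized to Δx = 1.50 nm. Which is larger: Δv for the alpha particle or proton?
The proton has the larger minimum velocity uncertainty, by a ratio of 4.0.

For both particles, Δp_min = ℏ/(2Δx) = 3.515e-26 kg·m/s (same for both).

The velocity uncertainty is Δv = Δp/m:
- alpha particle: Δv = 3.515e-26 / 6.645e-27 = 5.290e+00 m/s = 5.290 m/s
- proton: Δv = 3.515e-26 / 1.673e-27 = 2.102e+01 m/s = 21.016 m/s

Ratio: 2.102e+01 / 5.290e+00 = 4.0

The lighter particle has larger velocity uncertainty because Δv ∝ 1/m.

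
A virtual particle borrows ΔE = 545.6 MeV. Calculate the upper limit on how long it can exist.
6.032 × 10^-25 s

Using the energy-time uncertainty principle:
ΔEΔt ≥ ℏ/2

For a virtual particle borrowing energy ΔE, the maximum lifetime is:
Δt_max = ℏ/(2ΔE)

Converting energy:
ΔE = 545.6 MeV = 8.741e-11 J

Δt_max = (1.055e-34 J·s) / (2 × 8.741e-11 J)
Δt_max = 6.032e-25 s = 6.032 × 10^-25 s

Virtual particles with higher borrowed energy exist for shorter times.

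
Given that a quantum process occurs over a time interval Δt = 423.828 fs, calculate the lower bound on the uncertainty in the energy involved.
776.508 μeV

Using the energy-time uncertainty principle:
ΔEΔt ≥ ℏ/2

The minimum uncertainty in energy is:
ΔE_min = ℏ/(2Δt)
ΔE_min = (1.055e-34 J·s) / (2 × 4.238e-13 s)
ΔE_min = 1.244e-22 J = 776.508 μeV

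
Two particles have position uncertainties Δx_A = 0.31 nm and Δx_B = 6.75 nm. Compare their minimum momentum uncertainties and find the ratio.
Particle A has the larger minimum momentum uncertainty, by a factor of 21.77.

For each particle, the minimum momentum uncertainty is Δp_min = ℏ/(2Δx):

Particle A: Δp_A = ℏ/(2×3.100e-10 m) = 1.701e-25 kg·m/s
Particle B: Δp_B = ℏ/(2×6.750e-09 m) = 7.812e-27 kg·m/s

Ratio: Δp_A/Δp_B = 21.77

Since Δp_min ∝ 1/Δx, the particle with smaller position uncertainty (A) has larger momentum uncertainty.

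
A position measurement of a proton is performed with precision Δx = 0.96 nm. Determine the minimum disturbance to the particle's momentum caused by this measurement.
5.493 × 10^-26 kg·m/s

The uncertainty principle implies that measuring position disturbs momentum:
ΔxΔp ≥ ℏ/2

When we measure position with precision Δx, we necessarily introduce a momentum uncertainty:
Δp ≥ ℏ/(2Δx)
Δp_min = (1.055e-34 J·s) / (2 × 9.600e-10 m)
Δp_min = 5.493e-26 kg·m/s

The more precisely we measure position, the greater the momentum disturbance.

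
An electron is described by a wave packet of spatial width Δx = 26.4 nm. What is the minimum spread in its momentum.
1.997 × 10^-27 kg·m/s

For a wave packet, the spatial width Δx and momentum spread Δp are related by the uncertainty principle:
ΔxΔp ≥ ℏ/2

The minimum momentum spread is:
Δp_min = ℏ/(2Δx)
Δp_min = (1.055e-34 J·s) / (2 × 2.640e-08 m)
Δp_min = 1.997e-27 kg·m/s

A wave packet cannot have both a well-defined position and well-defined momentum.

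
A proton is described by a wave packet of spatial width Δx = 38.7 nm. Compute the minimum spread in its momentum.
1.362 × 10^-27 kg·m/s

For a wave packet, the spatial width Δx and momentum spread Δp are related by the uncertainty principle:
ΔxΔp ≥ ℏ/2

The minimum momentum spread is:
Δp_min = ℏ/(2Δx)
Δp_min = (1.055e-34 J·s) / (2 × 3.870e-08 m)
Δp_min = 1.362e-27 kg·m/s

A wave packet cannot have both a well-defined position and well-defined momentum.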